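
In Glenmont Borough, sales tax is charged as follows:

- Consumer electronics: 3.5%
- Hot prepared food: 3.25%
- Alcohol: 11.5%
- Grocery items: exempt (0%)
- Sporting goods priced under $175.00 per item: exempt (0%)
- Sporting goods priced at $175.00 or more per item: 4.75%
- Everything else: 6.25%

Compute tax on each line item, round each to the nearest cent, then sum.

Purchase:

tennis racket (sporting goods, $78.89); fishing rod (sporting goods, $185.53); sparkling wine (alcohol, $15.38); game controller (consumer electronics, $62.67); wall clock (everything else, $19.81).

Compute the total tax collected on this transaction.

Tennis racket $78.89: sporting goods, under $175.00 → 0% → $0.00
Fishing rod $185.53: sporting goods, $175.00 or more → 4.75% → $8.81
Sparkling wine $15.38: alcohol → 11.5% → $1.77
Game controller $62.67: consumer electronics → 3.5% → $2.19
Wall clock $19.81: everything else → 6.25% → $1.24
Total tax = $8.81 + $1.77 + $2.19 + $1.24 = $14.01

$14.01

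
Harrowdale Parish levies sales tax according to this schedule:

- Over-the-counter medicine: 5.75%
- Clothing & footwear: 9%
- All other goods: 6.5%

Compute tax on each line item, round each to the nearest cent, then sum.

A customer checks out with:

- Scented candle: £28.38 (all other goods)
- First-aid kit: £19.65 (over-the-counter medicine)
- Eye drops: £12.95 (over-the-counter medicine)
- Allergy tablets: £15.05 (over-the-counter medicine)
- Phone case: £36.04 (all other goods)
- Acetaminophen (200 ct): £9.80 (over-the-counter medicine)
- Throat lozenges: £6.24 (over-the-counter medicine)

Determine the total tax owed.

£7.84

Scented candle £28.38: all other goods → 6.5% → £1.84
First-aid kit £19.65: over-the-counter medicine → 5.75% → £1.13
Eye drops £12.95: over-the-counter medicine → 5.75% → £0.74
Allergy tablets £15.05: over-the-counter medicine → 5.75% → £0.87
Phone case £36.04: all other goods → 6.5% → £2.34
Acetaminophen (200 ct) £9.80: over-the-counter medicine → 5.75% → £0.56
Throat lozenges £6.24: over-the-counter medicine → 5.75% → £0.36
Total tax = £1.84 + £1.13 + £0.74 + £0.87 + £2.34 + £0.56 + £0.36 = £7.84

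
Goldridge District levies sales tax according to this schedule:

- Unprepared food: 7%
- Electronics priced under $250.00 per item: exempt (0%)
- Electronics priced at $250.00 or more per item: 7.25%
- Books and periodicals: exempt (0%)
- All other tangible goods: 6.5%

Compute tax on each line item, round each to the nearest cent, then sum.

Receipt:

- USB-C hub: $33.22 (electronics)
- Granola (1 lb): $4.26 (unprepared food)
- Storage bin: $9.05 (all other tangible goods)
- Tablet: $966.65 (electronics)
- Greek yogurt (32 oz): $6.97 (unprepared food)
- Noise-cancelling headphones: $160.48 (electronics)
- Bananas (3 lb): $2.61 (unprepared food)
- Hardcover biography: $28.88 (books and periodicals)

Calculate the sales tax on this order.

$71.64

USB-C hub $33.22: electronics, under $250.00 → 0% → $0.00
Granola (1 lb) $4.26: unprepared food → 7% → $0.30
Storage bin $9.05: all other tangible goods → 6.5% → $0.59
Tablet $966.65: electronics, $250.00 or more → 7.25% → $70.08
Greek yogurt (32 oz) $6.97: unprepared food → 7% → $0.49
Noise-cancelling headphones $160.48: electronics, under $250.00 → 0% → $0.00
Bananas (3 lb) $2.61: unprepared food → 7% → $0.18
Hardcover biography $28.88: books and periodicals → 0% → $0.00
Total tax = $0.30 + $0.59 + $70.08 + $0.49 + $0.18 = $71.64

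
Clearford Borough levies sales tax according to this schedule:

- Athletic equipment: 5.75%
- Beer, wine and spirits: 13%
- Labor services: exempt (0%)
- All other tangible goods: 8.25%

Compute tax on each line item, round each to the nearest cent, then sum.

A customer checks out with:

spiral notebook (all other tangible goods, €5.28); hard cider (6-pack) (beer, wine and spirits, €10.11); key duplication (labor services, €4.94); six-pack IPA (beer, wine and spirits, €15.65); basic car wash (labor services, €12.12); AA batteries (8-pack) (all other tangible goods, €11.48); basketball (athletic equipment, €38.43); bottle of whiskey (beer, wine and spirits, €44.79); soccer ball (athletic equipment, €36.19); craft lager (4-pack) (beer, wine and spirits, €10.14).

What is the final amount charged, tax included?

€205.29

Spiral notebook €5.28: all other tangible goods → 8.25% → €0.44
Hard cider (6-pack) €10.11: beer, wine and spirits → 13% → €1.31
Key duplication €4.94: labor services → 0% → €0.00
Six-pack IPA €15.65: beer, wine and spirits → 13% → €2.03
Basic car wash €12.12: labor services → 0% → €0.00
AA batteries (8-pack) €11.48: all other tangible goods → 8.25% → €0.95
Basketball €38.43: athletic equipment → 5.75% → €2.21
Bottle of whiskey €44.79: beer, wine and spirits → 13% → €5.82
Soccer ball €36.19: athletic equipment → 5.75% → €2.08
Craft lager (4-pack) €10.14: beer, wine and spirits → 13% → €1.32
Subtotal = €189.13; tax = €16.16; total due = €205.29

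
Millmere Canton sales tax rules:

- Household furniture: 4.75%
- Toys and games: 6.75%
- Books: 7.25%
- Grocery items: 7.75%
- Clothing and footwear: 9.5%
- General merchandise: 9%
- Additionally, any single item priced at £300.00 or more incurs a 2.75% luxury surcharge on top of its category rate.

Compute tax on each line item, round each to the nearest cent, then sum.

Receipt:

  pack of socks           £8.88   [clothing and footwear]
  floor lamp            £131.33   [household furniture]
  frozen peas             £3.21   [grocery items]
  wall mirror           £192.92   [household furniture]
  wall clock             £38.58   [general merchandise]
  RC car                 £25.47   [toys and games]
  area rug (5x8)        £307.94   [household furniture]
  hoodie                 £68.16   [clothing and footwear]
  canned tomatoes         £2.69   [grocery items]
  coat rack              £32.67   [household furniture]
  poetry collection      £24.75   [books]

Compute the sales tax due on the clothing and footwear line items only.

£7.32

Pack of socks £8.88: clothing and footwear → 9.5% → £0.84
Hoodie £68.16: clothing and footwear → 9.5% → £6.48
Tax on clothing and footwear = £0.84 + £6.48 = £7.32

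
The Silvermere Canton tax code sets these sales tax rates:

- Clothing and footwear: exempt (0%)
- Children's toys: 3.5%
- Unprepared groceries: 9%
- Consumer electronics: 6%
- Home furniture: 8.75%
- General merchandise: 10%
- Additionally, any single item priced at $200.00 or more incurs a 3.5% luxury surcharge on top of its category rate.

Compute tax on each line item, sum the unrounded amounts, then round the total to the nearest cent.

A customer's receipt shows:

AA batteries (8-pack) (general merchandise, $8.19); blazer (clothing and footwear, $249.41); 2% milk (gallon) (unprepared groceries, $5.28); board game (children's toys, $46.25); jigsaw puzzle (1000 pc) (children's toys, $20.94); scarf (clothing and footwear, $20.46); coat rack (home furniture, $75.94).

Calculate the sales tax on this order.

$19.02

AA batteries (8-pack) $8.19: general merchandise → 10% → $0.819
Blazer $249.41: clothing and footwear → 0% + 3.5% surcharge = 3.5% → $8.72935
2% milk (gallon) $5.28: unprepared groceries → 9% → $0.4752
Board game $46.25: children's toys → 3.5% → $1.61875
Jigsaw puzzle (1000 pc) $20.94: children's toys → 3.5% → $0.7329
Scarf $20.46: clothing and footwear → 0% → $0.00
Coat rack $75.94: home furniture → 8.75% → $6.64475
Unrounded tax sum = $19.01995 → $19.02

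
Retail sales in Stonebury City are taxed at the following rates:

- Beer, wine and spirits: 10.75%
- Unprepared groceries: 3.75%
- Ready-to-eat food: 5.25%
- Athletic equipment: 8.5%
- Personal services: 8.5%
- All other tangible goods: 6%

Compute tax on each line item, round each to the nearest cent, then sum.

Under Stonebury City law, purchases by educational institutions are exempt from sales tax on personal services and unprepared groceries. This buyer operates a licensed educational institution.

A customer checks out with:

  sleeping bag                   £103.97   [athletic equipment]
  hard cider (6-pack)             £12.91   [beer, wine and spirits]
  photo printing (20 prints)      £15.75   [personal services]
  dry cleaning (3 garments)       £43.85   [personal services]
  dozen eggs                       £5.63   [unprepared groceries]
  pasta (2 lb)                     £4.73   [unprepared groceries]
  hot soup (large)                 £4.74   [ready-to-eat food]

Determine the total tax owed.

Sleeping bag £103.97: athletic equipment → 8.5% → £8.84
Hard cider (6-pack) £12.91: beer, wine and spirits → 10.75% → £1.39
Photo printing (20 prints) £15.75: personal services, buyer-exempt → 0% → £0.00
Dry cleaning (3 garments) £43.85: personal services, buyer-exempt → 0% → £0.00
Dozen eggs £5.63: unprepared groceries, buyer-exempt → 0% → £0.00
Pasta (2 lb) £4.73: unprepared groceries, buyer-exempt → 0% → £0.00
Hot soup (large) £4.74: ready-to-eat food → 5.25% → £0.25
Total tax = £8.84 + £1.39 + £0.25 = £10.48

£10.48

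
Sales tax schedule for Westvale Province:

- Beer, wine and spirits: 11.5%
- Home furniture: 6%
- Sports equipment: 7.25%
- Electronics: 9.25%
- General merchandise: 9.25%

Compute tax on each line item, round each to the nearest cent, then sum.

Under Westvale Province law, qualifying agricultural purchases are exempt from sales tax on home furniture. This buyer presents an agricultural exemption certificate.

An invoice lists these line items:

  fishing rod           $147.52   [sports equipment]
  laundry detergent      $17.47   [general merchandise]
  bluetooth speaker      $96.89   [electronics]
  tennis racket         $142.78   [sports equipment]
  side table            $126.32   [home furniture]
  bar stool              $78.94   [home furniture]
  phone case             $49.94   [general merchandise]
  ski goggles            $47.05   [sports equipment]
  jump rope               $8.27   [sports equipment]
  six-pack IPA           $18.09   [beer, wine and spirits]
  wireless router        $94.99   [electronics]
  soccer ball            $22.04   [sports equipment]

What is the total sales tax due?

Fishing rod $147.52: sports equipment → 7.25% → $10.70
Laundry detergent $17.47: general merchandise → 9.25% → $1.62
Bluetooth speaker $96.89: electronics → 9.25% → $8.96
Tennis racket $142.78: sports equipment → 7.25% → $10.35
Side table $126.32: home furniture, buyer-exempt → 0% → $0.00
Bar stool $78.94: home furniture, buyer-exempt → 0% → $0.00
Phone case $49.94: general merchandise → 9.25% → $4.62
Ski goggles $47.05: sports equipment → 7.25% → $3.41
Jump rope $8.27: sports equipment → 7.25% → $0.60
Six-pack IPA $18.09: beer, wine and spirits → 11.5% → $2.08
Wireless router $94.99: electronics → 9.25% → $8.79
Soccer ball $22.04: sports equipment → 7.25% → $1.60
Total tax = $10.70 + $1.62 + $8.96 + $10.35 + $4.62 + $3.41 + $0.60 + $2.08 + $8.79 + $1.60 = $52.73

$52.73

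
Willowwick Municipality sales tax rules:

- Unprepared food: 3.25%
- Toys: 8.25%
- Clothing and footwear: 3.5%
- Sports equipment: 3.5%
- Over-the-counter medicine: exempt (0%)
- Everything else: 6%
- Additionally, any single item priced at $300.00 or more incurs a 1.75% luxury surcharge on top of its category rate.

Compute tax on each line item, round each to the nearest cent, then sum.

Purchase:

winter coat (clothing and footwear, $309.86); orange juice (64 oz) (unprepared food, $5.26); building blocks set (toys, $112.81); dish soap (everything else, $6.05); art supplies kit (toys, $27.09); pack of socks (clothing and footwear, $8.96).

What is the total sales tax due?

$28.65

Winter coat $309.86: clothing and footwear → 3.5% + 1.75% surcharge = 5.25% → $16.27
Orange juice (64 oz) $5.26: unprepared food → 3.25% → $0.17
Building blocks set $112.81: toys → 8.25% → $9.31
Dish soap $6.05: everything else → 6% → $0.36
Art supplies kit $27.09: toys → 8.25% → $2.23
Pack of socks $8.96: clothing and footwear → 3.5% → $0.31
Total tax = $16.27 + $0.17 + $9.31 + $0.36 + $2.23 + $0.31 = $28.65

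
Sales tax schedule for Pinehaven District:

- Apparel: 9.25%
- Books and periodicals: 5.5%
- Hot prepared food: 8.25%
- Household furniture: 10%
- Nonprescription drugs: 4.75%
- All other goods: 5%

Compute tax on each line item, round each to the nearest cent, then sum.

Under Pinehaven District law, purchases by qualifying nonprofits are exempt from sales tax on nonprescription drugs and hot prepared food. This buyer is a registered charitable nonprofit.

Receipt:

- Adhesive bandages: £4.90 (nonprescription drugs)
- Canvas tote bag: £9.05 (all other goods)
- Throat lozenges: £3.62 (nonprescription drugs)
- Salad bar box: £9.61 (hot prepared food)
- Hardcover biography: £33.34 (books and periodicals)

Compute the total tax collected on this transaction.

£2.28

Adhesive bandages £4.90: nonprescription drugs, buyer-exempt → 0% → £0.00
Canvas tote bag £9.05: all other goods → 5% → £0.45
Throat lozenges £3.62: nonprescription drugs, buyer-exempt → 0% → £0.00
Salad bar box £9.61: hot prepared food, buyer-exempt → 0% → £0.00
Hardcover biography £33.34: books and periodicals → 5.5% → £1.83
Total tax = £0.45 + £1.83 = £2.28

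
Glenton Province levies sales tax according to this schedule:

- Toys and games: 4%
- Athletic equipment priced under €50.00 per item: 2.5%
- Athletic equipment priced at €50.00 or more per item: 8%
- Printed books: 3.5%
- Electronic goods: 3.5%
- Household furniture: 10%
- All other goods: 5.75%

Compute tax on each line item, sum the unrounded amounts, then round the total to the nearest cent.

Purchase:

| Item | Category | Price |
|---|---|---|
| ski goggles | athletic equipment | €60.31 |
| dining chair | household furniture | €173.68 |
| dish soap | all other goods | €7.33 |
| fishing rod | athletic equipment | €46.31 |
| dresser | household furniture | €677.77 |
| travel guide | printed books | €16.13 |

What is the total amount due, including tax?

€1073.64

Ski goggles €60.31: athletic equipment, €50.00 or more → 8% → €4.8248
Dining chair €173.68: household furniture → 10% → €17.368
Dish soap €7.33: all other goods → 5.75% → €0.421475
Fishing rod €46.31: athletic equipment, under €50.00 → 2.5% → €1.15775
Dresser €677.77: household furniture → 10% → €67.777
Travel guide €16.13: printed books → 3.5% → €0.56455
Subtotal = €981.53; unrounded tax = €92.113575 → €92.11; total due = €1073.64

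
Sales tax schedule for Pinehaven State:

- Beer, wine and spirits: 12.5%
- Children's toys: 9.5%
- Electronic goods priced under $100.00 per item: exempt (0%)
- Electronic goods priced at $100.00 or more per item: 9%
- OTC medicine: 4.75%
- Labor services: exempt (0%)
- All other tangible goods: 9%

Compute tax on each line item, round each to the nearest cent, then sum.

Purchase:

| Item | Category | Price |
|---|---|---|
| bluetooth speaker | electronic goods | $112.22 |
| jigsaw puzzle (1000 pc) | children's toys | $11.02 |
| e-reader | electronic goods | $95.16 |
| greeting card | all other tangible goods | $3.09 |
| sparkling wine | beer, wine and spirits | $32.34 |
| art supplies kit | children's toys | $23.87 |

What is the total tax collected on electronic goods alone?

Bluetooth speaker $112.22: electronic goods, $100.00 or more → 9% → $10.10
E-reader $95.16: electronic goods, under $100.00 → 0% → $0.00
Tax on electronic goods = $10.10 + $0.00 = $10.10

$10.10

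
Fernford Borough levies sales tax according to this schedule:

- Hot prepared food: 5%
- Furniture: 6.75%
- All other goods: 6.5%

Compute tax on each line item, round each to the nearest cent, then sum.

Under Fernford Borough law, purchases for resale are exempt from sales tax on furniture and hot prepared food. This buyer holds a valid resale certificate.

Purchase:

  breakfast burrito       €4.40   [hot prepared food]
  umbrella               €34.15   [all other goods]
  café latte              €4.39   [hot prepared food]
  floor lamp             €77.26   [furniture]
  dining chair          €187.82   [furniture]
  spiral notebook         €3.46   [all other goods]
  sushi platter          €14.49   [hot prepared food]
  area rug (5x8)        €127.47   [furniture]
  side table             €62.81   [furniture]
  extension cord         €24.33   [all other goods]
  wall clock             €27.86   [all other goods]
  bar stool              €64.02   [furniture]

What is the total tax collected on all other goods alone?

Umbrella €34.15: all other goods → 6.5% → €2.22
Spiral notebook €3.46: all other goods → 6.5% → €0.22
Extension cord €24.33: all other goods → 6.5% → €1.58
Wall clock €27.86: all other goods → 6.5% → €1.81
Tax on all other goods = €2.22 + €0.22 + €1.58 + €1.81 = €5.83

€5.83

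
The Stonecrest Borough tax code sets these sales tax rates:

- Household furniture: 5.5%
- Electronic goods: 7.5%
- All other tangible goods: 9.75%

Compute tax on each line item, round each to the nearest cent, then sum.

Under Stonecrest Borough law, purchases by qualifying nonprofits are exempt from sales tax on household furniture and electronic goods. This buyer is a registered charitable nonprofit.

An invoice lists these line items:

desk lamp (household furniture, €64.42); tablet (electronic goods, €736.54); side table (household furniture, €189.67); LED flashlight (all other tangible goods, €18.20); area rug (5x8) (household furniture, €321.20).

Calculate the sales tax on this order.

€1.77

Desk lamp €64.42: household furniture, buyer-exempt → 0% → €0.00
Tablet €736.54: electronic goods, buyer-exempt → 0% → €0.00
Side table €189.67: household furniture, buyer-exempt → 0% → €0.00
LED flashlight €18.20: all other tangible goods → 9.75% → €1.77
Area rug (5x8) €321.20: household furniture, buyer-exempt → 0% → €0.00
Total tax = €1.77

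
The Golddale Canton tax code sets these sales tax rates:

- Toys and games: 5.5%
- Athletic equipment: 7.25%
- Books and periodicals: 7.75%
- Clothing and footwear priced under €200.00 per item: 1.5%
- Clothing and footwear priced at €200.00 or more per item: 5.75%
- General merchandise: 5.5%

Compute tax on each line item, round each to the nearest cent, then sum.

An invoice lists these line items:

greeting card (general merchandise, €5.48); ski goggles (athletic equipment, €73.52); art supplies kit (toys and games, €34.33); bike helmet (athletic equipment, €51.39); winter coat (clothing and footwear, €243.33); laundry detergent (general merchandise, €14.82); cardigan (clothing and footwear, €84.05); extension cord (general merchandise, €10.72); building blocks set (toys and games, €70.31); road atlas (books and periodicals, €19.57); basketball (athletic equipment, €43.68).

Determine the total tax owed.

Greeting card €5.48: general merchandise → 5.5% → €0.30
Ski goggles €73.52: athletic equipment → 7.25% → €5.33
Art supplies kit €34.33: toys and games → 5.5% → €1.89
Bike helmet €51.39: athletic equipment → 7.25% → €3.73
Winter coat €243.33: clothing and footwear, €200.00 or more → 5.75% → €13.99
Laundry detergent €14.82: general merchandise → 5.5% → €0.82
Cardigan €84.05: clothing and footwear, under €200.00 → 1.5% → €1.26
Extension cord €10.72: general merchandise → 5.5% → €0.59
Building blocks set €70.31: toys and games → 5.5% → €3.87
Road atlas €19.57: books and periodicals → 7.75% → €1.52
Basketball €43.68: athletic equipment → 7.25% → €3.17
Total tax = €0.30 + €5.33 + €1.89 + €3.73 + €13.99 + €0.82 + €1.26 + €0.59 + €3.87 + €1.52 + €3.17 = €36.47

€36.47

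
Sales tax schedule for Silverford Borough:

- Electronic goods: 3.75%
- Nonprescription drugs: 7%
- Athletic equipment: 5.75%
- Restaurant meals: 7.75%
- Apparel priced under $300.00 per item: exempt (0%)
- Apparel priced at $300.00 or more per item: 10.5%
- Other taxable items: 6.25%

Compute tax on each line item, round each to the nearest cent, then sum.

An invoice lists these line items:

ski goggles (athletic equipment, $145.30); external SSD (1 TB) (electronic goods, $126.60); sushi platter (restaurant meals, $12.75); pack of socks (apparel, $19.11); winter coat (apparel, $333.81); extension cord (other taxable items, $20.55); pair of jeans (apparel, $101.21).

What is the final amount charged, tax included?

$809.75

Ski goggles $145.30: athletic equipment → 5.75% → $8.35
External SSD (1 TB) $126.60: electronic goods → 3.75% → $4.75
Sushi platter $12.75: restaurant meals → 7.75% → $0.99
Pack of socks $19.11: apparel, under $300.00 → 0% → $0.00
Winter coat $333.81: apparel, $300.00 or more → 10.5% → $35.05
Extension cord $20.55: other taxable items → 6.25% → $1.28
Pair of jeans $101.21: apparel, under $300.00 → 0% → $0.00
Subtotal = $759.33; tax = $50.42; total due = $809.75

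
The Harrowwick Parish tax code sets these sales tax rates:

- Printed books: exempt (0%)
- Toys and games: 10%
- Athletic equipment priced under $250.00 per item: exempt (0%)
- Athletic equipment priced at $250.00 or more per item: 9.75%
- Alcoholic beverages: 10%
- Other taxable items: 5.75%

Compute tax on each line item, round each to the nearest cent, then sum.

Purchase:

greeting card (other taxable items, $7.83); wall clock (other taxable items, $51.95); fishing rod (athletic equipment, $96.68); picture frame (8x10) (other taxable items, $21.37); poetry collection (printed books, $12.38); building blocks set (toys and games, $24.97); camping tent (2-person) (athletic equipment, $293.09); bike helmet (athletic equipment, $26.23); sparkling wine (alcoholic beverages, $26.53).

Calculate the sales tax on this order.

$38.40

Greeting card $7.83: other taxable items → 5.75% → $0.45
Wall clock $51.95: other taxable items → 5.75% → $2.99
Fishing rod $96.68: athletic equipment, under $250.00 → 0% → $0.00
Picture frame (8x10) $21.37: other taxable items → 5.75% → $1.23
Poetry collection $12.38: printed books → 0% → $0.00
Building blocks set $24.97: toys and games → 10% → $2.50
Camping tent (2-person) $293.09: athletic equipment, $250.00 or more → 9.75% → $28.58
Bike helmet $26.23: athletic equipment, under $250.00 → 0% → $0.00
Sparkling wine $26.53: alcoholic beverages → 10% → $2.65
Total tax = $0.45 + $2.99 + $1.23 + $2.50 + $28.58 + $2.65 = $38.40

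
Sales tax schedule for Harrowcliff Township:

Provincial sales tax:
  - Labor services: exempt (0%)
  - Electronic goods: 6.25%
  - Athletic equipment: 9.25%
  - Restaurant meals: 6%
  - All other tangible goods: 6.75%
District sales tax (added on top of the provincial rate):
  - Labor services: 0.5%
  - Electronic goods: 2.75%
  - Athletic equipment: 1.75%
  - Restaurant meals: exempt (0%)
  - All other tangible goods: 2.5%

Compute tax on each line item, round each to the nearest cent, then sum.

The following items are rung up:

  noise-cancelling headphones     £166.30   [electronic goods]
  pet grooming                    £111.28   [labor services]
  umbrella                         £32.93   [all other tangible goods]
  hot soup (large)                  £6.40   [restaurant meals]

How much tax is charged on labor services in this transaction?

Pet grooming £111.28: labor services → 0% + 0.5% district = 0.5% → £0.56
Tax on labor services = £0.56

£0.56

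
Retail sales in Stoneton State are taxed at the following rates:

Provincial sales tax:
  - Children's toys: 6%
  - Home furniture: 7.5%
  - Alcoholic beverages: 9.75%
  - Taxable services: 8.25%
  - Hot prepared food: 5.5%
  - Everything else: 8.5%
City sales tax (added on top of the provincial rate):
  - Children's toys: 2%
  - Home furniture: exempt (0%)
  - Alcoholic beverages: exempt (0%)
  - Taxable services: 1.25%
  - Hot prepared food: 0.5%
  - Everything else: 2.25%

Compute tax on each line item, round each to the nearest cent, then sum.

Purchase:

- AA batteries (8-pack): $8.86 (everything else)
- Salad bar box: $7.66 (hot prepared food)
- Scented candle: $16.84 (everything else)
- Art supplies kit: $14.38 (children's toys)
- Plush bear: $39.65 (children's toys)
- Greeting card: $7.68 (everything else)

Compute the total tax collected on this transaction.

$8.37

AA batteries (8-pack) $8.86: everything else → 8.5% + 2.25% city = 10.75% → $0.95
Salad bar box $7.66: hot prepared food → 5.5% + 0.5% city = 6% → $0.46
Scented candle $16.84: everything else → 8.5% + 2.25% city = 10.75% → $1.81
Art supplies kit $14.38: children's toys → 6% + 2% city = 8% → $1.15
Plush bear $39.65: children's toys → 6% + 2% city = 8% → $3.17
Greeting card $7.68: everything else → 8.5% + 2.25% city = 10.75% → $0.83
Total tax = $0.95 + $0.46 + $1.81 + $1.15 + $3.17 + $0.83 = $8.37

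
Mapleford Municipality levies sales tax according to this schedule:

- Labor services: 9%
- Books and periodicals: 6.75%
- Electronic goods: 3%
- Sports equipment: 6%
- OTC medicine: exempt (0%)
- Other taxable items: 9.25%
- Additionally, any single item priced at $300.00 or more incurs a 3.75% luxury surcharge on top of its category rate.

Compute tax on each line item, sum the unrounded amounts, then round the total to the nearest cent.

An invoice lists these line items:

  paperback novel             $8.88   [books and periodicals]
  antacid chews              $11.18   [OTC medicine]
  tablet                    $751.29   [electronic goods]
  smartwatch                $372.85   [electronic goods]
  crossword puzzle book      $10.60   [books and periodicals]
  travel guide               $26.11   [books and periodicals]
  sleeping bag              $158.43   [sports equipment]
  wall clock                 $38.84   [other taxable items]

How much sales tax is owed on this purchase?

$92.06

Paperback novel $8.88: books and periodicals → 6.75% → $0.5994
Antacid chews $11.18: OTC medicine → 0% → $0.00
Tablet $751.29: electronic goods → 3% + 3.75% surcharge = 6.75% → $50.712075
Smartwatch $372.85: electronic goods → 3% + 3.75% surcharge = 6.75% → $25.167375
Crossword puzzle book $10.60: books and periodicals → 6.75% → $0.7155
Travel guide $26.11: books and periodicals → 6.75% → $1.762425
Sleeping bag $158.43: sports equipment → 6% → $9.5058
Wall clock $38.84: other taxable items → 9.25% → $3.5927
Unrounded tax sum = $92.055275 → $92.06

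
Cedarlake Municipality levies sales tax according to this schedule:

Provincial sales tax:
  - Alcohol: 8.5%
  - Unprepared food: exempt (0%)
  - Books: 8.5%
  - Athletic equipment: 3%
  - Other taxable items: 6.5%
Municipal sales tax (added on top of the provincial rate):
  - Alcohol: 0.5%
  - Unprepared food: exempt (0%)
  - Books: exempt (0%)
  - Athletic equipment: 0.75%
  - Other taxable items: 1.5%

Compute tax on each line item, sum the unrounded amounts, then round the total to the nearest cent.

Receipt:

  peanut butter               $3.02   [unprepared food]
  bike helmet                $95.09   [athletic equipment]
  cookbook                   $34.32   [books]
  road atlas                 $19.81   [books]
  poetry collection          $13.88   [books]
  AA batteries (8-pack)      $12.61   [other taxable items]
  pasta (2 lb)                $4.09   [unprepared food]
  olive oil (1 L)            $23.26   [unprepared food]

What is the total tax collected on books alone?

$5.78

Cookbook $34.32: books → 8.5% + 0% municipal = 8.5% → $2.9172
Road atlas $19.81: books → 8.5% + 0% municipal = 8.5% → $1.68385
Poetry collection $13.88: books → 8.5% + 0% municipal = 8.5% → $1.1798
Tax on books: unrounded sum = $5.78085 → $5.78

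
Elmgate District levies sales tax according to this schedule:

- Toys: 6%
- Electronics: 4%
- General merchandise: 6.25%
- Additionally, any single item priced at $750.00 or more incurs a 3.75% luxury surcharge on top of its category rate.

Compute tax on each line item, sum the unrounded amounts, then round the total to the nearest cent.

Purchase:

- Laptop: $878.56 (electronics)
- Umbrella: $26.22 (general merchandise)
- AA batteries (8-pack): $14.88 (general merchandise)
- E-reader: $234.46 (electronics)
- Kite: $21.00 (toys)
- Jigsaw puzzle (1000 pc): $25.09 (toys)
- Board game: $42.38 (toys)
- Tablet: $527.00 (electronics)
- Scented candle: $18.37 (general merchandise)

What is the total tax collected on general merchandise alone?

Umbrella $26.22: general merchandise → 6.25% → $1.63875
AA batteries (8-pack) $14.88: general merchandise → 6.25% → $0.93
Scented candle $18.37: general merchandise → 6.25% → $1.148125
Tax on general merchandise: unrounded sum = $3.716875 → $3.72

$3.72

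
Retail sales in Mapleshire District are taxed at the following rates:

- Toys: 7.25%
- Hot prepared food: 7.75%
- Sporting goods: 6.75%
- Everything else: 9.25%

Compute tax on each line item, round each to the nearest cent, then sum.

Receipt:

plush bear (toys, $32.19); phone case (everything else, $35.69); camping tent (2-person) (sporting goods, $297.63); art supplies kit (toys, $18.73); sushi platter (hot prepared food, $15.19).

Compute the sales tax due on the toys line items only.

$3.69

Plush bear $32.19: toys → 7.25% → $2.33
Art supplies kit $18.73: toys → 7.25% → $1.36
Tax on toys = $2.33 + $1.36 = $3.69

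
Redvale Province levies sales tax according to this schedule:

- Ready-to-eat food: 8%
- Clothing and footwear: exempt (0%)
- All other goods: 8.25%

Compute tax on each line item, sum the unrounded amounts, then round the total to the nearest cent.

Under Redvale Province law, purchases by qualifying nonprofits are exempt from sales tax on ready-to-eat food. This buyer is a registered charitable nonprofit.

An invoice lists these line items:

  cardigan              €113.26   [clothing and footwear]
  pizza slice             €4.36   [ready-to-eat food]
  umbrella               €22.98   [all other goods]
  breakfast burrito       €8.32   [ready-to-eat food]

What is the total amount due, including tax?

€150.82

Cardigan €113.26: clothing and footwear → 0% → €0.00
Pizza slice €4.36: ready-to-eat food, buyer-exempt → 0% → €0.00
Umbrella €22.98: all other goods → 8.25% → €1.89585
Breakfast burrito €8.32: ready-to-eat food, buyer-exempt → 0% → €0.00
Subtotal = €148.92; unrounded tax = €1.89585 → €1.90; total due = €150.82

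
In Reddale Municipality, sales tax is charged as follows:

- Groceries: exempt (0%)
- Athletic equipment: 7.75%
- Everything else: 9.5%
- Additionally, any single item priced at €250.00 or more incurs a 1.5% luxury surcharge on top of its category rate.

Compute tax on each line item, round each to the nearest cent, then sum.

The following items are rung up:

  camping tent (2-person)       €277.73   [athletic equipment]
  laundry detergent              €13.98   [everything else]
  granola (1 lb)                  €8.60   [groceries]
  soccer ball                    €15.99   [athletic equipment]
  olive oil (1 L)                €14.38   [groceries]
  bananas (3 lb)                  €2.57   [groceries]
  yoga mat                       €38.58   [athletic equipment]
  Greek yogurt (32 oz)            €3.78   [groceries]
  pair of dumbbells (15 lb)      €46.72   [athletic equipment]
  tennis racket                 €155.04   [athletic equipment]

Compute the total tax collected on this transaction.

€46.89

Camping tent (2-person) €277.73: athletic equipment → 7.75% + 1.5% surcharge = 9.25% → €25.69
Laundry detergent €13.98: everything else → 9.5% → €1.33
Granola (1 lb) €8.60: groceries → 0% → €0.00
Soccer ball €15.99: athletic equipment → 7.75% → €1.24
Olive oil (1 L) €14.38: groceries → 0% → €0.00
Bananas (3 lb) €2.57: groceries → 0% → €0.00
Yoga mat €38.58: athletic equipment → 7.75% → €2.99
Greek yogurt (32 oz) €3.78: groceries → 0% → €0.00
Pair of dumbbells (15 lb) €46.72: athletic equipment → 7.75% → €3.62
Tennis racket €155.04: athletic equipment → 7.75% → €12.02
Total tax = €25.69 + €1.33 + €1.24 + €2.99 + €3.62 + €12.02 = €46.89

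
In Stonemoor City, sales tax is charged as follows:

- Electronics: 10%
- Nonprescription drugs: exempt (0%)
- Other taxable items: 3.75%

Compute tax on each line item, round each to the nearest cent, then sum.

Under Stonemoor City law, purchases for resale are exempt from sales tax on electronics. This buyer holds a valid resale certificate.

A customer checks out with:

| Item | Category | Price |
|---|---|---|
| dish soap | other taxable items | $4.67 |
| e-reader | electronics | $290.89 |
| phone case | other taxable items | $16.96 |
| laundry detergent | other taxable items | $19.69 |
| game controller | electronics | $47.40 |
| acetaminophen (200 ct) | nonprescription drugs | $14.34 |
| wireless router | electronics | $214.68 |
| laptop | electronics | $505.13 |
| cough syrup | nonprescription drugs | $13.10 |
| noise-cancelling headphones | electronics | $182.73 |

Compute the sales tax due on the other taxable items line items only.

$1.56

Dish soap $4.67: other taxable items → 3.75% → $0.18
Phone case $16.96: other taxable items → 3.75% → $0.64
Laundry detergent $19.69: other taxable items → 3.75% → $0.74
Tax on other taxable items = $0.18 + $0.64 + $0.74 = $1.56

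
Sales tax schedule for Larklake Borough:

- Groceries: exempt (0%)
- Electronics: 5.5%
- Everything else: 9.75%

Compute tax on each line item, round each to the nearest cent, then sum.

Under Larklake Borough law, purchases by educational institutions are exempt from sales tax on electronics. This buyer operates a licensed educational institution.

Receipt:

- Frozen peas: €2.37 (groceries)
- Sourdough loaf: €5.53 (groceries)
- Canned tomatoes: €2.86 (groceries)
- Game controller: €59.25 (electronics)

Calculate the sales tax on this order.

€0.00

Frozen peas €2.37: groceries → 0% → €0.00
Sourdough loaf €5.53: groceries → 0% → €0.00
Canned tomatoes €2.86: groceries → 0% → €0.00
Game controller €59.25: electronics, buyer-exempt → 0% → €0.00
Total tax = €0.00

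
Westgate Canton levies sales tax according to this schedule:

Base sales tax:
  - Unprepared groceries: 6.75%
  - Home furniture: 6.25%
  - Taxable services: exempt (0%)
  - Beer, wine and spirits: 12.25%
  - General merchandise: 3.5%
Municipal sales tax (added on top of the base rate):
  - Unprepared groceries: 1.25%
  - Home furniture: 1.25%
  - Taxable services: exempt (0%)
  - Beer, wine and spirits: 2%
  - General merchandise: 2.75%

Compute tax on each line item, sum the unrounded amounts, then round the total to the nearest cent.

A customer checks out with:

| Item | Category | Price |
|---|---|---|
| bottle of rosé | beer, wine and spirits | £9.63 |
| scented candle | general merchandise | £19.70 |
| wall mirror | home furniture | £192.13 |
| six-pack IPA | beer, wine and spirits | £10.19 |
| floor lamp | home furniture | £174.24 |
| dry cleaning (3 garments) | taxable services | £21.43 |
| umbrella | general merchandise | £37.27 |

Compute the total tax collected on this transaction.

£33.86

Bottle of rosé £9.63: beer, wine and spirits → 12.25% + 2% municipal = 14.25% → £1.372275
Scented candle £19.70: general merchandise → 3.5% + 2.75% municipal = 6.25% → £1.23125
Wall mirror £192.13: home furniture → 6.25% + 1.25% municipal = 7.5% → £14.40975
Six-pack IPA £10.19: beer, wine and spirits → 12.25% + 2% municipal = 14.25% → £1.452075
Floor lamp £174.24: home furniture → 6.25% + 1.25% municipal = 7.5% → £13.068
Dry cleaning (3 garments) £21.43: taxable services → 0% + 0% municipal = 0% → £0.00
Umbrella £37.27: general merchandise → 3.5% + 2.75% municipal = 6.25% → £2.329375
Unrounded tax sum = £33.862725 → £33.86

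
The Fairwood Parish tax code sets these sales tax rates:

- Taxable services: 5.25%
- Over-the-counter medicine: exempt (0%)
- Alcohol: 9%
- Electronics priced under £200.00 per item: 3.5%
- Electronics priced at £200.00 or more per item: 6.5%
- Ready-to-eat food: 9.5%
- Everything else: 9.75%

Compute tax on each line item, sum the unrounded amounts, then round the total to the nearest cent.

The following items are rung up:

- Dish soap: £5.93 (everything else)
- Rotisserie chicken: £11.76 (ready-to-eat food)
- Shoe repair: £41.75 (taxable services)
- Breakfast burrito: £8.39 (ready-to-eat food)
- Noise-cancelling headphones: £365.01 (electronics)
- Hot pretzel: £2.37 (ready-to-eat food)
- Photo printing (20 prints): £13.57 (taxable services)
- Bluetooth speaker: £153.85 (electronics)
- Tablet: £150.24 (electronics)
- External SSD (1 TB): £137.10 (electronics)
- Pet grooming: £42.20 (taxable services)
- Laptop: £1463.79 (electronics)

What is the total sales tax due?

£142.15

Dish soap £5.93: everything else → 9.75% → £0.578175
Rotisserie chicken £11.76: ready-to-eat food → 9.5% → £1.1172
Shoe repair £41.75: taxable services → 5.25% → £2.191875
Breakfast burrito £8.39: ready-to-eat food → 9.5% → £0.79705
Noise-cancelling headphones £365.01: electronics, £200.00 or more → 6.5% → £23.72565
Hot pretzel £2.37: ready-to-eat food → 9.5% → £0.22515
Photo printing (20 prints) £13.57: taxable services → 5.25% → £0.712425
Bluetooth speaker £153.85: electronics, under £200.00 → 3.5% → £5.38475
Tablet £150.24: electronics, under £200.00 → 3.5% → £5.2584
External SSD (1 TB) £137.10: electronics, under £200.00 → 3.5% → £4.7985
Pet grooming £42.20: taxable services → 5.25% → £2.2155
Laptop £1463.79: electronics, £200.00 or more → 6.5% → £95.14635
Unrounded tax sum = £142.151025 → £142.15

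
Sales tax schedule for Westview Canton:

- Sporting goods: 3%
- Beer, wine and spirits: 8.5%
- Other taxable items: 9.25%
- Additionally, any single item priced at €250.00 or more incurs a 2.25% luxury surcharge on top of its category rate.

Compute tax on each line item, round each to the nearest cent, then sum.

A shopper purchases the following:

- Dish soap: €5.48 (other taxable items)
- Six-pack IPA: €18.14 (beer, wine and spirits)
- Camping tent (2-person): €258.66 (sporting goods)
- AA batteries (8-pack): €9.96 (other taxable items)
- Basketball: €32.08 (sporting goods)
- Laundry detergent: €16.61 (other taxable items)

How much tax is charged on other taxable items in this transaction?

Dish soap €5.48: other taxable items → 9.25% → €0.51
AA batteries (8-pack) €9.96: other taxable items → 9.25% → €0.92
Laundry detergent €16.61: other taxable items → 9.25% → €1.54
Tax on other taxable items = €0.51 + €0.92 + €1.54 = €2.97

€2.97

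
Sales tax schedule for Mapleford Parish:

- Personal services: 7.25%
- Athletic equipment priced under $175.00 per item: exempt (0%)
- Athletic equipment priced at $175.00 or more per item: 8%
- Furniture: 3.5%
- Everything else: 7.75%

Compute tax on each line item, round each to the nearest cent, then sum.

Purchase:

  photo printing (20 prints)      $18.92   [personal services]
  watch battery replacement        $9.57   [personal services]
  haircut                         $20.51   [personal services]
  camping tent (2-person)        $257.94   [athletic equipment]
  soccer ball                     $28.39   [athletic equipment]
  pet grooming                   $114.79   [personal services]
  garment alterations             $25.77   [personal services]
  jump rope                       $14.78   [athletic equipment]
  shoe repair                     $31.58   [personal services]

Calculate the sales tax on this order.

Photo printing (20 prints) $18.92: personal services → 7.25% → $1.37
Watch battery replacement $9.57: personal services → 7.25% → $0.69
Haircut $20.51: personal services → 7.25% → $1.49
Camping tent (2-person) $257.94: athletic equipment, $175.00 or more → 8% → $20.64
Soccer ball $28.39: athletic equipment, under $175.00 → 0% → $0.00
Pet grooming $114.79: personal services → 7.25% → $8.32
Garment alterations $25.77: personal services → 7.25% → $1.87
Jump rope $14.78: athletic equipment, under $175.00 → 0% → $0.00
Shoe repair $31.58: personal services → 7.25% → $2.29
Total tax = $1.37 + $0.69 + $1.49 + $20.64 + $8.32 + $1.87 + $2.29 = $36.67

$36.67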